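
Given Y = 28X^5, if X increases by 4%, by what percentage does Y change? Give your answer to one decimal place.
21.7%

For Y = 28X^5:
If X → X(1 + 0.04)
Then Y → Y · (1 + 0.04)^5
     ≈ Y · 1.2167

Percentage change = ((1 + 0.04)^5 − 1) × 100% ≈ 21.7%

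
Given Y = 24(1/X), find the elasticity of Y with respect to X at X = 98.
Elasticity = -1

Elasticity = (dY/dX) · (X/Y)

dY/dX = -24/X²
At X = 98: dY/dX = -6/2401, Y = 12/49

Elasticity = (-6/2401) · (98 / (12/49)) = -1

Interpretation: for a small percentage change in X, the percentage change in Y is approximately -1.00 times as large.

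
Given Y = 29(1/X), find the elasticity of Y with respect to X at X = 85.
Elasticity = -1

Elasticity = (dY/dX) · (X/Y)

dY/dX = -29/X²
At X = 85: dY/dX = -29/7225, Y = 29/85

Elasticity = (-29/7225) · (85 / (29/85)) = -1

Interpretation: for a small percentage change in X, the percentage change in Y is approximately -1.00 times as large.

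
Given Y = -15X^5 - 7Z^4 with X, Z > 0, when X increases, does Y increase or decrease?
Y decreases

Taking the partial derivative:
∂Y/∂X = -75X^4

∂Y/∂X = -75X^4 < 0 (assuming positive values)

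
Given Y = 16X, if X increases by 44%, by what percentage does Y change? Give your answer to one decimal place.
44.0%

For Y = 16X:
If X → X(1 + 0.44)
Then Y → Y · (1 + 0.44)^1
     = Y · 1.4400

Percentage change = ((1 + 0.44)^1 − 1) × 100% = 44.0%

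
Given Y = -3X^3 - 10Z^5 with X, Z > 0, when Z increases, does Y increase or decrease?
Y decreases

Taking the partial derivative:
∂Y/∂Z = -50Z^4

∂Y/∂Z = -50Z^4 < 0 (assuming positive values)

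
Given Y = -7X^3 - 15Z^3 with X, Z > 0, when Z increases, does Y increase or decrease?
Y decreases

Taking the partial derivative:
∂Y/∂Z = -45Z^2

∂Y/∂Z = -45Z^2 < 0 (assuming positive values)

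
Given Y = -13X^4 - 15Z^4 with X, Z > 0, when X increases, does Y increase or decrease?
Y decreases

Taking the partial derivative:
∂Y/∂X = -52X^3

∂Y/∂X = -52X^3 < 0 (assuming positive values)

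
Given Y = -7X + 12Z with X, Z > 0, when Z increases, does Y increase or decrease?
Y increases

Taking the partial derivative:
∂Y/∂Z = 12

∂Y/∂Z = 12 > 0 (assuming positive values)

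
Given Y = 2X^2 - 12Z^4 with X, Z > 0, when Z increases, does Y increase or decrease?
Y decreases

Taking the partial derivative:
∂Y/∂Z = -48Z^3

∂Y/∂Z = -48Z^3 < 0 (assuming positive values)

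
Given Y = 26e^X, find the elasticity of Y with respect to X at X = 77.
Elasticity = 77

Elasticity = (dY/dX) · (X/Y)

dY/dX = 26·e^X
At X = 77: dY/dX = 26·e^77, Y = 26·e^77

Elasticity = (26·e^77) · (77 / (26·e^77)) = 77

Interpretation: for a small percentage change in X, the percentage change in Y is approximately 77.00 times as large.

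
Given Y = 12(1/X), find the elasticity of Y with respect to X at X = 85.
Elasticity = -1

Elasticity = (dY/dX) · (X/Y)

dY/dX = -12/X²
At X = 85: dY/dX = -12/7225, Y = 12/85

Elasticity = (-12/7225) · (85 / (12/85)) = -1

Interpretation: for a small percentage change in X, the percentage change in Y is approximately -1.00 times as large.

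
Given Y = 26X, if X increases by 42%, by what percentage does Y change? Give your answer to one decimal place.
42.0%

For Y = 26X:
If X → X(1 + 0.42)
Then Y → Y · (1 + 0.42)^1
     = Y · 1.4200

Percentage change = ((1 + 0.42)^1 − 1) × 100% = 42.0%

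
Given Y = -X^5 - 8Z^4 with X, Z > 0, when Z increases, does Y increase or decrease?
Y decreases

Taking the partial derivative:
∂Y/∂Z = -32Z^3

∂Y/∂Z = -32Z^3 < 0 (assuming positive values)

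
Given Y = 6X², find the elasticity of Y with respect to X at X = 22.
Elasticity = 2

Elasticity = (dY/dX) · (X/Y)

dY/dX = 12·X
At X = 22: dY/dX = 264, Y = 2904

Elasticity = 264 · (22 / 2904) = 2

Interpretation: for a small percentage change in X, the percentage change in Y is approximately 2.00 times as large.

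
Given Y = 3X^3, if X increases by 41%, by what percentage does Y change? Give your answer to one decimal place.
180.3%

For Y = 3X^3:
If X → X(1 + 0.41)
Then Y → Y · (1 + 0.41)^3
     ≈ Y · 2.8032

Percentage change = ((1 + 0.41)^3 − 1) × 100% ≈ 180.3%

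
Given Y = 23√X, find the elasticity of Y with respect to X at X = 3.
Elasticity = 1/2

Elasticity = (dY/dX) · (X/Y)

dY/dX = 23/(2·√X)
At X = 3: dY/dX = 23·√3/6, Y = 23·√3

Elasticity = (23·√3/6) · (3 / (23·√3)) = 1/2

Interpretation: for a small percentage change in X, the percentage change in Y is approximately 0.50 times as large.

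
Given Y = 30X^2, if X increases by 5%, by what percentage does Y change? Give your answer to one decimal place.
10.3%

For Y = 30X^2:
If X → X(1 + 0.05)
Then Y → Y · (1 + 0.05)^2
     = Y · 1.1025

Percentage change = ((1 + 0.05)^2 − 1) × 100% ≈ 10.3%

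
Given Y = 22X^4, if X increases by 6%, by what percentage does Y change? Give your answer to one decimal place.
26.2%

For Y = 22X^4:
If X → X(1 + 0.06)
Then Y → Y · (1 + 0.06)^4
     ≈ Y · 1.2625

Percentage change = ((1 + 0.06)^4 − 1) × 100% ≈ 26.2%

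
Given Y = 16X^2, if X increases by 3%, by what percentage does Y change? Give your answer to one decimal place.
6.1%

For Y = 16X^2:
If X → X(1 + 0.03)
Then Y → Y · (1 + 0.03)^2
     = Y · 1.0609

Percentage change = ((1 + 0.03)^2 − 1) × 100% ≈ 6.1%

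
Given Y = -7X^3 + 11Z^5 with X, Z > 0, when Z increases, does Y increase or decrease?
Y increases

Taking the partial derivative:
∂Y/∂Z = 55Z^4

∂Y/∂Z = 55Z^4 > 0 (assuming positive values)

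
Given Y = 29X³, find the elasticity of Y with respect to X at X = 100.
Elasticity = 3

Elasticity = (dY/dX) · (X/Y)

dY/dX = 87·X²
At X = 100: dY/dX = 870000, Y = 29000000

Elasticity = 870000 · (100 / 29000000) = 3

Interpretation: for a small percentage change in X, the percentage change in Y is approximately 3.00 times as large.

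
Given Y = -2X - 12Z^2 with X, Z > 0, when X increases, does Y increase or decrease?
Y decreases

Taking the partial derivative:
∂Y/∂X = -2

∂Y/∂X = -2 < 0 (assuming positive values)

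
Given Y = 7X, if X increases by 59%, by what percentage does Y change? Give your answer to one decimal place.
59.0%

For Y = 7X:
If X → X(1 + 0.59)
Then Y → Y · (1 + 0.59)^1
     = Y · 1.5900

Percentage change = ((1 + 0.59)^1 − 1) × 100% = 59.0%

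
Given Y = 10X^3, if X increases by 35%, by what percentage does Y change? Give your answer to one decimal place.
146.0%

For Y = 10X^3:
If X → X(1 + 0.35)
Then Y → Y · (1 + 0.35)^3
     ≈ Y · 2.4604

Percentage change = ((1 + 0.35)^3 − 1) × 100% ≈ 146.0%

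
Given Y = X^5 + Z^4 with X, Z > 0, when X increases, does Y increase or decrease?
Y increases

Taking the partial derivative:
∂Y/∂X = 5X^4

∂Y/∂X = 5X^4 > 0 (assuming positive values)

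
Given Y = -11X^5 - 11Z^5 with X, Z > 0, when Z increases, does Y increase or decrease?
Y decreases

Taking the partial derivative:
∂Y/∂Z = -55Z^4

∂Y/∂Z = -55Z^4 < 0 (assuming positive values)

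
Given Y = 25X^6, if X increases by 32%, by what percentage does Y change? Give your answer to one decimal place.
429.0%

For Y = 25X^6:
If X → X(1 + 0.32)
Then Y → Y · (1 + 0.32)^6
     ≈ Y · 5.2899

Percentage change = ((1 + 0.32)^6 − 1) × 100% ≈ 429.0%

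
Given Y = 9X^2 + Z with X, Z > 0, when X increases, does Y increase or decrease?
Y increases

Taking the partial derivative:
∂Y/∂X = 18X

∂Y/∂X = 18X > 0 (assuming positive values)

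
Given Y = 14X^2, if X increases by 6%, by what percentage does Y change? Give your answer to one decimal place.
12.4%

For Y = 14X^2:
If X → X(1 + 0.06)
Then Y → Y · (1 + 0.06)^2
     = Y · 1.1236

Percentage change = ((1 + 0.06)^2 − 1) × 100% ≈ 12.4%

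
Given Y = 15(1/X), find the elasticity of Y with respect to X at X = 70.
Elasticity = -1

Elasticity = (dY/dX) · (X/Y)

dY/dX = -15/X²
At X = 70: dY/dX = -3/980, Y = 3/14

Elasticity = (-3/980) · (70 / (3/14)) = -1

Interpretation: for a small percentage change in X, the percentage change in Y is approximately -1.00 times as large.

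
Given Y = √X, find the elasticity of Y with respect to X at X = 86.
Elasticity = 1/2

Elasticity = (dY/dX) · (X/Y)

dY/dX = 1/(2·√X)
At X = 86: dY/dX = √86/172, Y = √86

Elasticity = (√86/172) · (86 / (√86)) = 1/2

Interpretation: for a small percentage change in X, the percentage change in Y is approximately 0.50 times as large.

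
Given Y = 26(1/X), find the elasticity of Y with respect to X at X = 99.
Elasticity = -1

Elasticity = (dY/dX) · (X/Y)

dY/dX = -26/X²
At X = 99: dY/dX = -26/9801, Y = 26/99

Elasticity = (-26/9801) · (99 / (26/99)) = -1

Interpretation: for a small percentage change in X, the percentage change in Y is approximately -1.00 times as large.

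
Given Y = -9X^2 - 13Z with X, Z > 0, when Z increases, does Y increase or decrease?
Y decreases

Taking the partial derivative:
∂Y/∂Z = -13

∂Y/∂Z = -13 < 0 (assuming positive values)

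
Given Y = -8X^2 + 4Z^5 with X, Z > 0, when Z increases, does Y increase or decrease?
Y increases

Taking the partial derivative:
∂Y/∂Z = 20Z^4

∂Y/∂Z = 20Z^4 > 0 (assuming positive values)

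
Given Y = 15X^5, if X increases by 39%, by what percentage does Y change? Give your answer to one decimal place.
418.9%

For Y = 15X^5:
If X → X(1 + 0.39)
Then Y → Y · (1 + 0.39)^5
     ≈ Y · 5.1889

Percentage change = ((1 + 0.39)^5 − 1) × 100% ≈ 418.9%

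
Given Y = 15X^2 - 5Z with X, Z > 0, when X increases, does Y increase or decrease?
Y increases

Taking the partial derivative:
∂Y/∂X = 30X

∂Y/∂X = 30X > 0 (assuming positive values)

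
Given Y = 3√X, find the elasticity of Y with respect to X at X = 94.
Elasticity = 1/2

Elasticity = (dY/dX) · (X/Y)

dY/dX = 3/(2·√X)
At X = 94: dY/dX = 3·√94/188, Y = 3·√94

Elasticity = (3·√94/188) · (94 / (3·√94)) = 1/2

Interpretation: for a small percentage change in X, the percentage change in Y is approximately 0.50 times as large.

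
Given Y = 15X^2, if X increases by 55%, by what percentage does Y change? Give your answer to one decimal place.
140.3%

For Y = 15X^2:
If X → X(1 + 0.55)
Then Y → Y · (1 + 0.55)^2
     = Y · 2.4025

Percentage change = ((1 + 0.55)^2 − 1) × 100% ≈ 140.3%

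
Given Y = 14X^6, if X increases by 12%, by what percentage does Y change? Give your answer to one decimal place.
97.4%

For Y = 14X^6:
If X → X(1 + 0.12)
Then Y → Y · (1 + 0.12)^6
     ≈ Y · 1.9738

Percentage change = ((1 + 0.12)^6 − 1) × 100% ≈ 97.4%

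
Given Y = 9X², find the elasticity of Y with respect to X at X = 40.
Elasticity = 2

Elasticity = (dY/dX) · (X/Y)

dY/dX = 18·X
At X = 40: dY/dX = 720, Y = 14400

Elasticity = 720 · (40 / 14400) = 2

Interpretation: for a small percentage change in X, the percentage change in Y is approximately 2.00 times as large.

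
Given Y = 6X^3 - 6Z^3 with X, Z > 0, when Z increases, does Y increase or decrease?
Y decreases

Taking the partial derivative:
∂Y/∂Z = -18Z^2

∂Y/∂Z = -18Z^2 < 0 (assuming positive values)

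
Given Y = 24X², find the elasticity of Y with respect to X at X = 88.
Elasticity = 2

Elasticity = (dY/dX) · (X/Y)

dY/dX = 48·X
At X = 88: dY/dX = 4224, Y = 185856

Elasticity = 4224 · (88 / 185856) = 2

Interpretation: for a small percentage change in X, the percentage change in Y is approximately 2.00 times as large.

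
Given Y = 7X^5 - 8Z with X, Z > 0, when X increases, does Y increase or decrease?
Y increases

Taking the partial derivative:
∂Y/∂X = 35X^4

∂Y/∂X = 35X^4 > 0 (assuming positive values)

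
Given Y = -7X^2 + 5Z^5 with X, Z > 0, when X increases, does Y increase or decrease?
Y decreases

Taking the partial derivative:
∂Y/∂X = -14X

∂Y/∂X = -14X < 0 (assuming positive values)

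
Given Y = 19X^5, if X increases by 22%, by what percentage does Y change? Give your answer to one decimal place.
170.3%

For Y = 19X^5:
If X → X(1 + 0.22)
Then Y → Y · (1 + 0.22)^5
     ≈ Y · 2.7027

Percentage change = ((1 + 0.22)^5 − 1) × 100% ≈ 170.3%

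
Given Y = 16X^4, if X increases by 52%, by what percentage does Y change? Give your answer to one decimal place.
433.8%

For Y = 16X^4:
If X → X(1 + 0.52)
Then Y → Y · (1 + 0.52)^4
     ≈ Y · 5.3379

Percentage change = ((1 + 0.52)^4 − 1) × 100% ≈ 433.8%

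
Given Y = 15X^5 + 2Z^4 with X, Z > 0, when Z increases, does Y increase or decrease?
Y increases

Taking the partial derivative:
∂Y/∂Z = 8Z^3

∂Y/∂Z = 8Z^3 > 0 (assuming positive values)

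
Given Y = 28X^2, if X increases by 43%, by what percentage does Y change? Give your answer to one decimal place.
104.5%

For Y = 28X^2:
If X → X(1 + 0.43)
Then Y → Y · (1 + 0.43)^2
     = Y · 2.0449

Percentage change = ((1 + 0.43)^2 − 1) × 100% ≈ 104.5%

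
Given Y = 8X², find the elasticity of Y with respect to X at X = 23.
Elasticity = 2

Elasticity = (dY/dX) · (X/Y)

dY/dX = 16·X
At X = 23: dY/dX = 368, Y = 4232

Elasticity = 368 · (23 / 4232) = 2

Interpretation: for a small percentage change in X, the percentage change in Y is approximately 2.00 times as large.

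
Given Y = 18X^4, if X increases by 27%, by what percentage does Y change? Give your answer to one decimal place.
160.1%

For Y = 18X^4:
If X → X(1 + 0.27)
Then Y → Y · (1 + 0.27)^4
     ≈ Y · 2.6014

Percentage change = ((1 + 0.27)^4 − 1) × 100% ≈ 160.1%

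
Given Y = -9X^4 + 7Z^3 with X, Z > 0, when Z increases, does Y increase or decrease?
Y increases

Taking the partial derivative:
∂Y/∂Z = 21Z^2

∂Y/∂Z = 21Z^2 > 0 (assuming positive values)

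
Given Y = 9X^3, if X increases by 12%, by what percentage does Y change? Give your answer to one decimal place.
40.5%

For Y = 9X^3:
If X → X(1 + 0.12)
Then Y → Y · (1 + 0.12)^3
     ≈ Y · 1.4049

Percentage change = ((1 + 0.12)^3 − 1) × 100% ≈ 40.5%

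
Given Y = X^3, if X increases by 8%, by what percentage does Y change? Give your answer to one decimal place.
26.0%

For Y = X^3:
If X → X(1 + 0.08)
Then Y → Y · (1 + 0.08)^3
     ≈ Y · 1.2597

Percentage change = ((1 + 0.08)^3 − 1) × 100% ≈ 26.0%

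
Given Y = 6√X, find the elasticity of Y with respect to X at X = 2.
Elasticity = 1/2

Elasticity = (dY/dX) · (X/Y)

dY/dX = 3/√X
At X = 2: dY/dX = 3·√2/2, Y = 6·√2

Elasticity = (3·√2/2) · (2 / (6·√2)) = 1/2

Interpretation: for a small percentage change in X, the percentage change in Y is approximately 0.50 times as large.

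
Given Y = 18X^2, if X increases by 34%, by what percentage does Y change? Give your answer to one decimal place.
79.6%

For Y = 18X^2:
If X → X(1 + 0.34)
Then Y → Y · (1 + 0.34)^2
     = Y · 1.7956

Percentage change = ((1 + 0.34)^2 − 1) × 100% ≈ 79.6%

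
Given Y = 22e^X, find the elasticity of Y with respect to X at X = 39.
Elasticity = 39

Elasticity = (dY/dX) · (X/Y)

dY/dX = 22·e^X
At X = 39: dY/dX = 22·e^39, Y = 22·e^39

Elasticity = (22·e^39) · (39 / (22·e^39)) = 39

Interpretation: for a small percentage change in X, the percentage change in Y is approximately 39.00 times as large.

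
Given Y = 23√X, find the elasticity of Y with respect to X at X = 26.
Elasticity = 1/2

Elasticity = (dY/dX) · (X/Y)

dY/dX = 23/(2·√X)
At X = 26: dY/dX = 23·√26/52, Y = 23·√26

Elasticity = (23·√26/52) · (26 / (23·√26)) = 1/2

Interpretation: for a small percentage change in X, the percentage change in Y is approximately 0.50 times as large.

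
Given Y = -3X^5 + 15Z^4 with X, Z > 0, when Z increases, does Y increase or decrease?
Y increases

Taking the partial derivative:
∂Y/∂Z = 60Z^3

∂Y/∂Z = 60Z^3 > 0 (assuming positive values)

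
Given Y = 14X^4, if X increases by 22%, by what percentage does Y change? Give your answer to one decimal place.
121.5%

For Y = 14X^4:
If X → X(1 + 0.22)
Then Y → Y · (1 + 0.22)^4
     ≈ Y · 2.2153

Percentage change = ((1 + 0.22)^4 − 1) × 100% ≈ 121.5%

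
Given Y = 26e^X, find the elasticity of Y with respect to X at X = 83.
Elasticity = 83

Elasticity = (dY/dX) · (X/Y)

dY/dX = 26·e^X
At X = 83: dY/dX = 26·e^83, Y = 26·e^83

Elasticity = (26·e^83) · (83 / (26·e^83)) = 83

Interpretation: for a small percentage change in X, the percentage change in Y is approximately 83.00 times as large.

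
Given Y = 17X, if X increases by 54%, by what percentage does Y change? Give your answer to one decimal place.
54.0%

For Y = 17X:
If X → X(1 + 0.54)
Then Y → Y · (1 + 0.54)^1
     = Y · 1.5400

Percentage change = ((1 + 0.54)^1 − 1) × 100% = 54.0%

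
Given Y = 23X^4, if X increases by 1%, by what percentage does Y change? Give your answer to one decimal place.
4.1%

For Y = 23X^4:
If X → X(1 + 0.01)
Then Y → Y · (1 + 0.01)^4
     ≈ Y · 1.0406

Percentage change = ((1 + 0.01)^4 − 1) × 100% ≈ 4.1%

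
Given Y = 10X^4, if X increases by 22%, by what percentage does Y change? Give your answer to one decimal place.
121.5%

For Y = 10X^4:
If X → X(1 + 0.22)
Then Y → Y · (1 + 0.22)^4
     ≈ Y · 2.2153

Percentage change = ((1 + 0.22)^4 − 1) × 100% ≈ 121.5%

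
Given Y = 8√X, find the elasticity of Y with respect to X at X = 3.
Elasticity = 1/2

Elasticity = (dY/dX) · (X/Y)

dY/dX = 4/√X
At X = 3: dY/dX = 4·√3/3, Y = 8·√3

Elasticity = (4·√3/3) · (3 / (8·√3)) = 1/2

Interpretation: for a small percentage change in X, the percentage change in Y is approximately 0.50 times as large.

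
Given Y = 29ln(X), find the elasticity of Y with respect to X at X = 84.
Elasticity = 1/ln(84) ≈ 0.2257

Elasticity = (dY/dX) · (X/Y)

dY/dX = 29/X
At X = 84: dY/dX = 29/84, Y = 29·ln(84)

Elasticity = (29/84) · (84 / (29·ln(84))) = 1/ln(84) ≈ 0.2257

Interpretation: for a small percentage change in X, the percentage change in Y is approximately 0.23 times as large.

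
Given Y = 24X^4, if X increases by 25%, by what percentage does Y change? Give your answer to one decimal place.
144.1%

For Y = 24X^4:
If X → X(1 + 0.25)
Then Y → Y · (1 + 0.25)^4
     ≈ Y · 2.4414

Percentage change = ((1 + 0.25)^4 − 1) × 100% ≈ 144.1%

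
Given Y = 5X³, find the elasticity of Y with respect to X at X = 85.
Elasticity = 3

Elasticity = (dY/dX) · (X/Y)

dY/dX = 15·X²
At X = 85: dY/dX = 108375, Y = 3070625

Elasticity = 108375 · (85 / 3070625) = 3

Interpretation: for a small percentage change in X, the percentage change in Y is approximately 3.00 times as large.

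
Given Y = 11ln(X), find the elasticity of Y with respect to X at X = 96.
Elasticity = 1/ln(96) ≈ 0.2191

Elasticity = (dY/dX) · (X/Y)

dY/dX = 11/X
At X = 96: dY/dX = 11/96, Y = 11·ln(96)

Elasticity = (11/96) · (96 / (11·ln(96))) = 1/ln(96) ≈ 0.2191

Interpretation: for a small percentage change in X, the percentage change in Y is approximately 0.22 times as large.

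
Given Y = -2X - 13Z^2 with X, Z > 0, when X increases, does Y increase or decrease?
Y decreases

Taking the partial derivative:
∂Y/∂X = -2

∂Y/∂X = -2 < 0 (assuming positive values)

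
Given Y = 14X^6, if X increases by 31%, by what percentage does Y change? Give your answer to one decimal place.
405.4%

For Y = 14X^6:
If X → X(1 + 0.31)
Then Y → Y · (1 + 0.31)^6
     ≈ Y · 5.0539

Percentage change = ((1 + 0.31)^6 − 1) × 100% ≈ 405.4%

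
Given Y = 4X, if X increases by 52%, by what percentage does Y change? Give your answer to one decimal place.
52.0%

For Y = 4X:
If X → X(1 + 0.52)
Then Y → Y · (1 + 0.52)^1
     = Y · 1.5200

Percentage change = ((1 + 0.52)^1 − 1) × 100% = 52.0%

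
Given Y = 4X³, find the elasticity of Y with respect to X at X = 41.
Elasticity = 3

Elasticity = (dY/dX) · (X/Y)

dY/dX = 12·X²
At X = 41: dY/dX = 20172, Y = 275684

Elasticity = 20172 · (41 / 275684) = 3

Interpretation: for a small percentage change in X, the percentage change in Y is approximately 3.00 times as large.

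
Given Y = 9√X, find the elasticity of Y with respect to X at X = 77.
Elasticity = 1/2

Elasticity = (dY/dX) · (X/Y)

dY/dX = 9/(2·√X)
At X = 77: dY/dX = 9·√77/154, Y = 9·√77

Elasticity = (9·√77/154) · (77 / (9·√77)) = 1/2

Interpretation: for a small percentage change in X, the percentage change in Y is approximately 0.50 times as large.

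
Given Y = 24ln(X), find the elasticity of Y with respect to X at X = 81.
Elasticity = 1/ln(81) ≈ 0.2276

Elasticity = (dY/dX) · (X/Y)

dY/dX = 24/X
At X = 81: dY/dX = 8/27, Y = 24·ln(81)

Elasticity = (8/27) · (81 / (24·ln(81))) = 1/ln(81) ≈ 0.2276

Interpretation: for a small percentage change in X, the percentage change in Y is approximately 0.23 times as large.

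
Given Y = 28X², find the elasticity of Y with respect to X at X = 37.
Elasticity = 2

Elasticity = (dY/dX) · (X/Y)

dY/dX = 56·X
At X = 37: dY/dX = 2072, Y = 38332

Elasticity = 2072 · (37 / 38332) = 2

Interpretation: for a small percentage change in X, the percentage change in Y is approximately 2.00 times as large.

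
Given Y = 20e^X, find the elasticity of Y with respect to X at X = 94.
Elasticity = 94

Elasticity = (dY/dX) · (X/Y)

dY/dX = 20·e^X
At X = 94: dY/dX = 20·e^94, Y = 20·e^94

Elasticity = (20·e^94) · (94 / (20·e^94)) = 94

Interpretation: for a small percentage change in X, the percentage change in Y is approximately 94.00 times as large.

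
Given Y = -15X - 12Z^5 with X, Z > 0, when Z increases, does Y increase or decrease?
Y decreases

Taking the partial derivative:
∂Y/∂Z = -60Z^4

∂Y/∂Z = -60Z^4 < 0 (assuming positive values)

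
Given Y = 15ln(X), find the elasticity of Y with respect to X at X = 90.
Elasticity = 1/ln(90) ≈ 0.2222

Elasticity = (dY/dX) · (X/Y)

dY/dX = 15/X
At X = 90: dY/dX = 1/6, Y = 15·ln(90)

Elasticity = (1/6) · (90 / (15·ln(90))) = 1/ln(90) ≈ 0.2222

Interpretation: for a small percentage change in X, the percentage change in Y is approximately 0.22 times as large.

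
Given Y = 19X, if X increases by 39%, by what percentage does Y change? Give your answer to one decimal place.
39.0%

For Y = 19X:
If X → X(1 + 0.39)
Then Y → Y · (1 + 0.39)^1
     = Y · 1.3900

Percentage change = ((1 + 0.39)^1 − 1) × 100% = 39.0%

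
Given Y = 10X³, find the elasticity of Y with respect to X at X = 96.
Elasticity = 3

Elasticity = (dY/dX) · (X/Y)

dY/dX = 30·X²
At X = 96: dY/dX = 276480, Y = 8847360

Elasticity = 276480 · (96 / 8847360) = 3

Interpretation: for a small percentage change in X, the percentage change in Y is approximately 3.00 times as large.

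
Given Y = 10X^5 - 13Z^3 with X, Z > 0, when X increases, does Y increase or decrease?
Y increases

Taking the partial derivative:
∂Y/∂X = 50X^4

∂Y/∂X = 50X^4 > 0 (assuming positive values)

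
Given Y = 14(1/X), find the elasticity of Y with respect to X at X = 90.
Elasticity = -1

Elasticity = (dY/dX) · (X/Y)

dY/dX = -14/X²
At X = 90: dY/dX = -7/4050, Y = 7/45

Elasticity = (-7/4050) · (90 / (7/45)) = -1

Interpretation: for a small percentage change in X, the percentage change in Y is approximately -1.00 times as large.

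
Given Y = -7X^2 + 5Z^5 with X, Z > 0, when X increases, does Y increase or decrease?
Y decreases

Taking the partial derivative:
∂Y/∂X = -14X

∂Y/∂X = -14X < 0 (assuming positive values)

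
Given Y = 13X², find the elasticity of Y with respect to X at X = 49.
Elasticity = 2

Elasticity = (dY/dX) · (X/Y)

dY/dX = 26·X
At X = 49: dY/dX = 1274, Y = 31213

Elasticity = 1274 · (49 / 31213) = 2

Interpretation: for a small percentage change in X, the percentage change in Y is approximately 2.00 times as large.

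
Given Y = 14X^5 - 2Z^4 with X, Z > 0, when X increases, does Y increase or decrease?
Y increases

Taking the partial derivative:
∂Y/∂X = 70X^4

∂Y/∂X = 70X^4 > 0 (assuming positive values)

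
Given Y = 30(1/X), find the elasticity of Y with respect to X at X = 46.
Elasticity = -1

Elasticity = (dY/dX) · (X/Y)

dY/dX = -30/X²
At X = 46: dY/dX = -15/1058, Y = 15/23

Elasticity = (-15/1058) · (46 / (15/23)) = -1

Interpretation: for a small percentage change in X, the percentage change in Y is approximately -1.00 times as large.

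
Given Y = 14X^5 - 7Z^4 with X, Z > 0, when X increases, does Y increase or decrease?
Y increases

Taking the partial derivative:
∂Y/∂X = 70X^4

∂Y/∂X = 70X^4 > 0 (assuming positive values)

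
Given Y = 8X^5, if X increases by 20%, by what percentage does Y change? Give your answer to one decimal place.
148.8%

For Y = 8X^5:
If X → X(1 + 0.2)
Then Y → Y · (1 + 0.2)^5
     ≈ Y · 2.4883

Percentage change = ((1 + 0.2)^5 − 1) × 100% ≈ 148.8%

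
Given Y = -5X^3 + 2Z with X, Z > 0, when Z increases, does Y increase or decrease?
Y increases

Taking the partial derivative:
∂Y/∂Z = 2

∂Y/∂Z = 2 > 0 (assuming positive values)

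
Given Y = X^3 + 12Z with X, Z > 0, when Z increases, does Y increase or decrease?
Y increases

Taking the partial derivative:
∂Y/∂Z = 12

∂Y/∂Z = 12 > 0 (assuming positive values)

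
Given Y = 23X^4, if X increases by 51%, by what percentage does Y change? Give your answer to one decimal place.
419.9%

For Y = 23X^4:
If X → X(1 + 0.51)
Then Y → Y · (1 + 0.51)^4
     ≈ Y · 5.1989

Percentage change = ((1 + 0.51)^4 − 1) × 100% ≈ 419.9%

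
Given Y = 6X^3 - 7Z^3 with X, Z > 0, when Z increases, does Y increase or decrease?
Y decreases

Taking the partial derivative:
∂Y/∂Z = -21Z^2

∂Y/∂Z = -21Z^2 < 0 (assuming positive values)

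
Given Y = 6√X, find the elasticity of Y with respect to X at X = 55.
Elasticity = 1/2

Elasticity = (dY/dX) · (X/Y)

dY/dX = 3/√X
At X = 55: dY/dX = 3·√55/55, Y = 6·√55

Elasticity = (3·√55/55) · (55 / (6·√55)) = 1/2

Interpretation: for a small percentage change in X, the percentage change in Y is approximately 0.50 times as large.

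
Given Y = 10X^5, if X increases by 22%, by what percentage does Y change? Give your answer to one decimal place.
170.3%

For Y = 10X^5:
If X → X(1 + 0.22)
Then Y → Y · (1 + 0.22)^5
     ≈ Y · 2.7027

Percentage change = ((1 + 0.22)^5 − 1) × 100% ≈ 170.3%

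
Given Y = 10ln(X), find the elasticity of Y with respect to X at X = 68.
Elasticity = 1/ln(68) ≈ 0.2370

Elasticity = (dY/dX) · (X/Y)

dY/dX = 10/X
At X = 68: dY/dX = 5/34, Y = 10·ln(68)

Elasticity = (5/34) · (68 / (10·ln(68))) = 1/ln(68) ≈ 0.2370

Interpretation: for a small percentage change in X, the percentage change in Y is approximately 0.24 times as large.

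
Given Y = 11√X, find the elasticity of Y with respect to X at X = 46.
Elasticity = 1/2

Elasticity = (dY/dX) · (X/Y)

dY/dX = 11/(2·√X)
At X = 46: dY/dX = 11·√46/92, Y = 11·√46

Elasticity = (11·√46/92) · (46 / (11·√46)) = 1/2

Interpretation: for a small percentage change in X, the percentage change in Y is approximately 0.50 times as large.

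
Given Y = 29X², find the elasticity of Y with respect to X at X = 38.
Elasticity = 2

Elasticity = (dY/dX) · (X/Y)

dY/dX = 58·X
At X = 38: dY/dX = 2204, Y = 41876

Elasticity = 2204 · (38 / 41876) = 2

Interpretation: for a small percentage change in X, the percentage change in Y is approximately 2.00 times as large.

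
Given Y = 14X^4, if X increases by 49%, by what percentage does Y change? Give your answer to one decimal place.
392.9%

For Y = 14X^4:
If X → X(1 + 0.49)
Then Y → Y · (1 + 0.49)^4
     ≈ Y · 4.9288

Percentage change = ((1 + 0.49)^4 − 1) × 100% ≈ 392.9%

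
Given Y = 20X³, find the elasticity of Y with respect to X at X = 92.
Elasticity = 3

Elasticity = (dY/dX) · (X/Y)

dY/dX = 60·X²
At X = 92: dY/dX = 507840, Y = 15573760

Elasticity = 507840 · (92 / 15573760) = 3

Interpretation: for a small percentage change in X, the percentage change in Y is approximately 3.00 times as large.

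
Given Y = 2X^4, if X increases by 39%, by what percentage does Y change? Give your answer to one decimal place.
273.3%

For Y = 2X^4:
If X → X(1 + 0.39)
Then Y → Y · (1 + 0.39)^4
     ≈ Y · 3.7330

Percentage change = ((1 + 0.39)^4 − 1) × 100% ≈ 273.3%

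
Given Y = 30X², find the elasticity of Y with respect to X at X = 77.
Elasticity = 2

Elasticity = (dY/dX) · (X/Y)

dY/dX = 60·X
At X = 77: dY/dX = 4620, Y = 177870

Elasticity = 4620 · (77 / 177870) = 2

Interpretation: for a small percentage change in X, the percentage change in Y is approximately 2.00 times as large.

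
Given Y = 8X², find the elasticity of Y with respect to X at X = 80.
Elasticity = 2

Elasticity = (dY/dX) · (X/Y)

dY/dX = 16·X
At X = 80: dY/dX = 1280, Y = 51200

Elasticity = 1280 · (80 / 51200) = 2

Interpretation: for a small percentage change in X, the percentage change in Y is approximately 2.00 times as large.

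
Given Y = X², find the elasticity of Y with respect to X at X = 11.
Elasticity = 2

Elasticity = (dY/dX) · (X/Y)

dY/dX = 2·X
At X = 11: dY/dX = 22, Y = 121

Elasticity = 22 · (11 / 121) = 2

Interpretation: for a small percentage change in X, the percentage change in Y is approximately 2.00 times as large.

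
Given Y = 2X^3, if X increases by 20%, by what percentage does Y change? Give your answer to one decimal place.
72.8%

For Y = 2X^3:
If X → X(1 + 0.2)
Then Y → Y · (1 + 0.2)^3
     = Y · 1.7280

Percentage change = ((1 + 0.2)^3 − 1) × 100% = 72.8%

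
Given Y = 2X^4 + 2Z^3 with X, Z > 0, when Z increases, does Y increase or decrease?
Y increases

Taking the partial derivative:
∂Y/∂Z = 6Z^2

∂Y/∂Z = 6Z^2 > 0 (assuming positive values)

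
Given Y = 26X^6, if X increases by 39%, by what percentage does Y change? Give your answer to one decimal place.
621.3%

For Y = 26X^6:
If X → X(1 + 0.39)
Then Y → Y · (1 + 0.39)^6
     ≈ Y · 7.2125

Percentage change = ((1 + 0.39)^6 − 1) × 100% ≈ 621.3%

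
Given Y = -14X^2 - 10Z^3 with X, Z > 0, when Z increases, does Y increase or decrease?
Y decreases

Taking the partial derivative:
∂Y/∂Z = -30Z^2

∂Y/∂Z = -30Z^2 < 0 (assuming positive values)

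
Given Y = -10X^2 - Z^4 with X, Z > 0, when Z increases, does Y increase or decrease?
Y decreases

Taking the partial derivative:
∂Y/∂Z = -4Z^3

∂Y/∂Z = -4Z^3 < 0 (assuming positive values)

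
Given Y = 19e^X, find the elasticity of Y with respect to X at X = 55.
Elasticity = 55

Elasticity = (dY/dX) · (X/Y)

dY/dX = 19·e^X
At X = 55: dY/dX = 19·e^55, Y = 19·e^55

Elasticity = (19·e^55) · (55 / (19·e^55)) = 55

Interpretation: for a small percentage change in X, the percentage change in Y is approximately 55.00 times as large.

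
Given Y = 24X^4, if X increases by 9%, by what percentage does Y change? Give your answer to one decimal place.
41.2%

For Y = 24X^4:
If X → X(1 + 0.09)
Then Y → Y · (1 + 0.09)^4
     ≈ Y · 1.4116

Percentage change = ((1 + 0.09)^4 − 1) × 100% ≈ 41.2%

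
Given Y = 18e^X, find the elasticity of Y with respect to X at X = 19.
Elasticity = 19

Elasticity = (dY/dX) · (X/Y)

dY/dX = 18·e^X
At X = 19: dY/dX = 18·e^19, Y = 18·e^19

Elasticity = (18·e^19) · (19 / (18·e^19)) = 19

Interpretation: for a small percentage change in X, the percentage change in Y is approximately 19.00 times as large.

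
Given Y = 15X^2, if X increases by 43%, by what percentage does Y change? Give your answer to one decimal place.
104.5%

For Y = 15X^2:
If X → X(1 + 0.43)
Then Y → Y · (1 + 0.43)^2
     = Y · 2.0449

Percentage change = ((1 + 0.43)^2 − 1) × 100% ≈ 104.5%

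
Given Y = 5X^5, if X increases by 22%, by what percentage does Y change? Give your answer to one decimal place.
170.3%

For Y = 5X^5:
If X → X(1 + 0.22)
Then Y → Y · (1 + 0.22)^5
     ≈ Y · 2.7027

Percentage change = ((1 + 0.22)^5 − 1) × 100% ≈ 170.3%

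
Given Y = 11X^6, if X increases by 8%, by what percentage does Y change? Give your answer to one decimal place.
58.7%

For Y = 11X^6:
If X → X(1 + 0.08)
Then Y → Y · (1 + 0.08)^6
     ≈ Y · 1.5869

Percentage change = ((1 + 0.08)^6 − 1) × 100% ≈ 58.7%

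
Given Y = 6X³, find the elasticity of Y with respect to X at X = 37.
Elasticity = 3

Elasticity = (dY/dX) · (X/Y)

dY/dX = 18·X²
At X = 37: dY/dX = 24642, Y = 303918

Elasticity = 24642 · (37 / 303918) = 3

Interpretation: for a small percentage change in X, the percentage change in Y is approximately 3.00 times as large.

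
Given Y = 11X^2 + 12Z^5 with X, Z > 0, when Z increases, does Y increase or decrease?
Y increases

Taking the partial derivative:
∂Y/∂Z = 60Z^4

∂Y/∂Z = 60Z^4 > 0 (assuming positive values)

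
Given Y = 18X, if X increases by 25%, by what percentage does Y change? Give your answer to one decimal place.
25.0%

For Y = 18X:
If X → X(1 + 0.25)
Then Y → Y · (1 + 0.25)^1
     = Y · 1.2500

Percentage change = ((1 + 0.25)^1 − 1) × 100% = 25.0%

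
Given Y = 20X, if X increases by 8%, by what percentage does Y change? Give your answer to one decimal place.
8.0%

For Y = 20X:
If X → X(1 + 0.08)
Then Y → Y · (1 + 0.08)^1
     = Y · 1.0800

Percentage change = ((1 + 0.08)^1 − 1) × 100% = 8.0%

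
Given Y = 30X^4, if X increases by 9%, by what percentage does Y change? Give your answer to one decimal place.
41.2%

For Y = 30X^4:
If X → X(1 + 0.09)
Then Y → Y · (1 + 0.09)^4
     ≈ Y · 1.4116

Percentage change = ((1 + 0.09)^4 − 1) × 100% ≈ 41.2%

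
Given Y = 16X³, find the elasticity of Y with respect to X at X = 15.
Elasticity = 3

Elasticity = (dY/dX) · (X/Y)

dY/dX = 48·X²
At X = 15: dY/dX = 10800, Y = 54000

Elasticity = 10800 · (15 / 54000) = 3

Interpretation: for a small percentage change in X, the percentage change in Y is approximately 3.00 times as large.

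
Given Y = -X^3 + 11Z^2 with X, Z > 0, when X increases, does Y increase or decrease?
Y decreases

Taking the partial derivative:
∂Y/∂X = -3X^2

∂Y/∂X = -3X^2 < 0 (assuming positive values)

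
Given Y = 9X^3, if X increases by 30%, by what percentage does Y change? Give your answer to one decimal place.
119.7%

For Y = 9X^3:
If X → X(1 + 0.3)
Then Y → Y · (1 + 0.3)^3
     = Y · 2.1970

Percentage change = ((1 + 0.3)^3 − 1) × 100% = 119.7%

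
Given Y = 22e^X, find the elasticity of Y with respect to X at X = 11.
Elasticity = 11

Elasticity = (dY/dX) · (X/Y)

dY/dX = 22·e^X
At X = 11: dY/dX = 22·e^11, Y = 22·e^11

Elasticity = (22·e^11) · (11 / (22·e^11)) = 11

Interpretation: for a small percentage change in X, the percentage change in Y is approximately 11.00 times as large.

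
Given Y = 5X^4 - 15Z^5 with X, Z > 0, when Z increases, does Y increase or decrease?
Y decreases

Taking the partial derivative:
∂Y/∂Z = -75Z^4

∂Y/∂Z = -75Z^4 < 0 (assuming positive values)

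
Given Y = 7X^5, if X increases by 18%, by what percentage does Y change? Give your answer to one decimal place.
128.8%

For Y = 7X^5:
If X → X(1 + 0.18)
Then Y → Y · (1 + 0.18)^5
     ≈ Y · 2.2878

Percentage change = ((1 + 0.18)^5 − 1) × 100% ≈ 128.8%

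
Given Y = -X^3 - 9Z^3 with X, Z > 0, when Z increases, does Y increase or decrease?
Y decreases

Taking the partial derivative:
∂Y/∂Z = -27Z^2

∂Y/∂Z = -27Z^2 < 0 (assuming positive values)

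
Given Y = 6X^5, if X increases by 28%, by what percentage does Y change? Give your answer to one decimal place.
243.6%

For Y = 6X^5:
If X → X(1 + 0.28)
Then Y → Y · (1 + 0.28)^5
     ≈ Y · 3.4360

Percentage change = ((1 + 0.28)^5 − 1) × 100% ≈ 243.6%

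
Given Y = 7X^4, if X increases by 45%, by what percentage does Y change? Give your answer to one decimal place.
342.1%

For Y = 7X^4:
If X → X(1 + 0.45)
Then Y → Y · (1 + 0.45)^4
     ≈ Y · 4.4205

Percentage change = ((1 + 0.45)^4 − 1) × 100% ≈ 342.1%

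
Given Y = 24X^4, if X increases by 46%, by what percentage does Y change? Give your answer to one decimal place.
354.4%

For Y = 24X^4:
If X → X(1 + 0.46)
Then Y → Y · (1 + 0.46)^4
     ≈ Y · 4.5437

Percentage change = ((1 + 0.46)^4 − 1) × 100% ≈ 354.4%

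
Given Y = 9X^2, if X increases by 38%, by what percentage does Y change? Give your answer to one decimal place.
90.4%

For Y = 9X^2:
If X → X(1 + 0.38)
Then Y → Y · (1 + 0.38)^2
     = Y · 1.9044

Percentage change = ((1 + 0.38)^2 − 1) × 100% ≈ 90.4%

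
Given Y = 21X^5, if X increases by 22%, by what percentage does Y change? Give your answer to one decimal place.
170.3%

For Y = 21X^5:
If X → X(1 + 0.22)
Then Y → Y · (1 + 0.22)^5
     ≈ Y · 2.7027

Percentage change = ((1 + 0.22)^5 − 1) × 100% ≈ 170.3%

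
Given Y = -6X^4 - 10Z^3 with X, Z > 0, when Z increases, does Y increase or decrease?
Y decreases

Taking the partial derivative:
∂Y/∂Z = -30Z^2

∂Y/∂Z = -30Z^2 < 0 (assuming positive values)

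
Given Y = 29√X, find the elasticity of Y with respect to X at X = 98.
Elasticity = 1/2

Elasticity = (dY/dX) · (X/Y)

dY/dX = 29/(2·√X)
At X = 98: dY/dX = 29·√2/28, Y = 203·√2

Elasticity = (29·√2/28) · (98 / (203·√2)) = 1/2

Interpretation: for a small percentage change in X, the percentage change in Y is approximately 0.50 times as large.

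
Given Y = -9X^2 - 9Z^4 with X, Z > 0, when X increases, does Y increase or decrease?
Y decreases

Taking the partial derivative:
∂Y/∂X = -18X

∂Y/∂X = -18X < 0 (assuming positive values)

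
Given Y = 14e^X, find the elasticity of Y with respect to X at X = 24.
Elasticity = 24

Elasticity = (dY/dX) · (X/Y)

dY/dX = 14·e^X
At X = 24: dY/dX = 14·e^24, Y = 14·e^24

Elasticity = (14·e^24) · (24 / (14·e^24)) = 24

Interpretation: for a small percentage change in X, the percentage change in Y is approximately 24.00 times as large.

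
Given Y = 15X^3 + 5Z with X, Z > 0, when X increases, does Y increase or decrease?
Y increases

Taking the partial derivative:
∂Y/∂X = 45X^2

∂Y/∂X = 45X^2 > 0 (assuming positive values)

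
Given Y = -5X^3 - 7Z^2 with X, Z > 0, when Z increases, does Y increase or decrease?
Y decreases

Taking the partial derivative:
∂Y/∂Z = -14Z

∂Y/∂Z = -14Z < 0 (assuming positive values)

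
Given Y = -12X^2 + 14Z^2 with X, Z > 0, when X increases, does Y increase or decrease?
Y decreases

Taking the partial derivative:
∂Y/∂X = -24X

∂Y/∂X = -24X < 0 (assuming positive values)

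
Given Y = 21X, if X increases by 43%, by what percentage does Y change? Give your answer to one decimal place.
43.0%

For Y = 21X:
If X → X(1 + 0.43)
Then Y → Y · (1 + 0.43)^1
     = Y · 1.4300

Percentage change = ((1 + 0.43)^1 − 1) × 100% = 43.0%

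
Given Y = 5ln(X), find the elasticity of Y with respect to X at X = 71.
Elasticity = 1/ln(71) ≈ 0.2346

Elasticity = (dY/dX) · (X/Y)

dY/dX = 5/X
At X = 71: dY/dX = 5/71, Y = 5·ln(71)

Elasticity = (5/71) · (71 / (5·ln(71))) = 1/ln(71) ≈ 0.2346

Interpretation: for a small percentage change in X, the percentage change in Y is approximately 0.23 times as large.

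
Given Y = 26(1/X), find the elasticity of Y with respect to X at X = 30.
Elasticity = -1

Elasticity = (dY/dX) · (X/Y)

dY/dX = -26/X²
At X = 30: dY/dX = -13/450, Y = 13/15

Elasticity = (-13/450) · (30 / (13/15)) = -1

Interpretation: for a small percentage change in X, the percentage change in Y is approximately -1.00 times as large.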